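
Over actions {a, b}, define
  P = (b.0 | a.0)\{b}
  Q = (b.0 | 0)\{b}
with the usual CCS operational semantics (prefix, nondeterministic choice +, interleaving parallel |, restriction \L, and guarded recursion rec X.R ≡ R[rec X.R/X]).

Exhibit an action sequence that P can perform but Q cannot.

LTS(P): 2 reachable states
  u0 = (b.0 | a.0)\{b} → --a--▸ u1
  u1 = (b.0 | 0)\{b} → ∅
LTS(Q): 1 reachable states
  v0 = (b.0 | 0)\{b} → ∅
Executing a from P (initial set {u0}):
  [1] a ⇒ {u1}
  — P admits the full trace.
Executing a from Q (initial set {v0}):
  [1] a ⇒ ∅ (Q stuck)

a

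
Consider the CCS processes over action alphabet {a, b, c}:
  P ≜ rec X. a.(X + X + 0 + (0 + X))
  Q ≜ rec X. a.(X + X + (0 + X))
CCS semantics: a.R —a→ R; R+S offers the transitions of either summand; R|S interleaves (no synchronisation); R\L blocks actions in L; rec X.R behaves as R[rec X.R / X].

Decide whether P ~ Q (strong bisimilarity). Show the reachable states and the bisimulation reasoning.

bisimilar

P's transition system — 2 states:
  m0 = rec X. a.(X + X + 0 + (0 + X)) | ··a··> m1
  m1 = (rec X. a.(X + X + 0 + (0 + X))) + (rec X. a.(X + X + 0 + (0 + X))) + 0 + (0 + (rec X. a.(X + X + 0 + (0 + X)))) | ··a··> m1
Q's transition system — 2 states:
  n0 = rec X. a.(X + X + (0 + X)) | ··a··> n1
  n1 = (rec X. a.(X + X + (0 + X))) + (rec X. a.(X + X + (0 + X))) + (0 + (rec X. a.(X + X + (0 + X)))) | ··a··> n1
Partition-refinement fixed point:
  B0 = {m0, m1, n0, n1}
m0 ∈ B0, n0 ∈ B0 → same block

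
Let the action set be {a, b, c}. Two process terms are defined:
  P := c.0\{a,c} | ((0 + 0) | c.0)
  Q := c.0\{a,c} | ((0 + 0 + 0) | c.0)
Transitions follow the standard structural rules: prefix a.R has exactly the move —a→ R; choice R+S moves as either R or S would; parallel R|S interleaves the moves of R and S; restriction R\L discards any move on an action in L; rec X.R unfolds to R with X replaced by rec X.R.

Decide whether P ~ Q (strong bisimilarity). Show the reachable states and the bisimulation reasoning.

P ~ Q

P's transition system — 4 states:
  u0 = c.0\{a,c} | ((0 + 0) | c.0) ⊢ -c-> u1, -c-> u2
  u1 = 0\{a,c} | ((0 + 0) | c.0) ⊢ -c-> u3
  u2 = c.0\{a,c} | ((0 + 0) | 0) ⊢ -c-> u3
  u3 = 0\{a,c} | ((0 + 0) | 0) ⊢ ·
Q's transition system — 4 states:
  v0 = c.0\{a,c} | ((0 + 0 + 0) | c.0) ⊢ -c-> v1, -c-> v2
  v1 = 0\{a,c} | ((0 + 0 + 0) | c.0) ⊢ -c-> v3
  v2 = c.0\{a,c} | ((0 + 0 + 0) | 0) ⊢ -c-> v3
  v3 = 0\{a,c} | ((0 + 0 + 0) | 0) ⊢ ·
Bisimilarity quotient blocks:
  B0 = {u0, v0}
  B1 = {u1, u2, v1, v2}
  B2 = {u3, v3}
u0 ∈ B0, v0 ∈ B0 → same block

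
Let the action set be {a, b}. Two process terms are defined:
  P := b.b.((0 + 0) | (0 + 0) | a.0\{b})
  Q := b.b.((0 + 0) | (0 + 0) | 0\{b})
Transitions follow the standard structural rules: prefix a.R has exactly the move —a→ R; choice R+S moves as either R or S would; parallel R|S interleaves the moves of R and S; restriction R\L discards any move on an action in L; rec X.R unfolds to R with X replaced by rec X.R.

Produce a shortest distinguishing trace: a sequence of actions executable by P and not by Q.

LTS(P): 4 reachable states
  m0 = b.b.((0 + 0) | (0 + 0) | a.0\{b}) ⊢ -b-> m1
  m1 = b.((0 + 0) | (0 + 0) | a.0\{b}) ⊢ -b-> m2
  m2 = (0 + 0) | (0 + 0) | a.0\{b} ⊢ -a-> m3
  m3 = (0 + 0) | (0 + 0) | 0\{b} ⊢ deadlocked
LTS(Q): 3 reachable states
  n0 = b.b.((0 + 0) | (0 + 0) | 0\{b}) ⊢ -b-> n1
  n1 = b.((0 + 0) | (0 + 0) | 0\{b}) ⊢ -b-> n2
  n2 = (0 + 0) | (0 + 0) | 0\{b} ⊢ deadlocked
Run σ = ⟨bba⟩ on P: start {m0}
  after b @ step 1: {m1}
  after b @ step 2: {m2}
  after a @ step 3: {m3}
  P completes σ.
Run σ = ⟨bba⟩ on Q: start {n0}
  after b @ step 1: {n1}
  after b @ step 2: {n2}
  after a @ step 3: ∅  — Q cannot continue

bba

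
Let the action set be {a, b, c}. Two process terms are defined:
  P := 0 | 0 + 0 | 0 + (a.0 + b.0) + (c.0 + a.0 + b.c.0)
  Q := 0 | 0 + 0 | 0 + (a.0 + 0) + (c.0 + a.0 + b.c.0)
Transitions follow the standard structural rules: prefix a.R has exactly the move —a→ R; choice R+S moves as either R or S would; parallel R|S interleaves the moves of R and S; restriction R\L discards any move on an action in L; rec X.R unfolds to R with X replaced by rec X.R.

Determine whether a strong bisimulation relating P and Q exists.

Reachable graph of P (3 states):
  s0 = 0 | 0 + 0 | 0 + (a.0 + b.0) + (c.0 + a.0 + b.c.0) :: -a-> s1, -b-> s1, -b-> s2, -c-> s1
  s1 = 0 :: ∅
  s2 = c.0 :: -c-> s1
Reachable graph of Q (3 states):
  t0 = 0 | 0 + 0 | 0 + (a.0 + 0) + (c.0 + a.0 + b.c.0) :: -a-> t1, -b-> t2, -c-> t1
  t1 = 0 :: ∅
  t2 = c.0 :: -c-> t1
Bisimilarity quotient blocks:
  B0 = {s0}
  B1 = {s1, t1}
  B2 = {s2, t2}
  B3 = {t0}
s0 ∈ B0, t0 ∈ B3 → different blocks

NO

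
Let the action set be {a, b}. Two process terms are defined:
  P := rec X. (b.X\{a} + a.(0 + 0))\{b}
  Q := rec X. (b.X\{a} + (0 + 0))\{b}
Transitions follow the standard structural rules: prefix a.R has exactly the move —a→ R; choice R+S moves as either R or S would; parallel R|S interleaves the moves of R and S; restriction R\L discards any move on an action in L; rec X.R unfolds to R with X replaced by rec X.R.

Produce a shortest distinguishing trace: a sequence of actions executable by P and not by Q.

a

P's transition system — 2 states:
  p0 = rec X. (b.X\{a} + a.(0 + 0))\{b} has moves —a→ p1
  p1 = (0 + 0)\{b} has moves (no moves)
Q's transition system — 1 states:
  q0 = rec X. (b.X\{a} + (0 + 0))\{b} has moves (no moves)
Run σ = ⟨a⟩ on P: start {p0}
  after a @ step 1: {p1}
  ✓ P
Run σ = ⟨a⟩ on Q: start {q0}
  after a @ step 1: ∅  — Q cannot continue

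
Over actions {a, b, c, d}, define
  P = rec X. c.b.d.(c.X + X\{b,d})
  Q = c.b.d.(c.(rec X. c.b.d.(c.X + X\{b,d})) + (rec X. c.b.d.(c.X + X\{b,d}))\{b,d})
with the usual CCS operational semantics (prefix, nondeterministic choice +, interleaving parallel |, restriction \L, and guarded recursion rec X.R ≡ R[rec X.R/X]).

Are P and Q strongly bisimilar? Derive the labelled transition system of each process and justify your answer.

LTS(P): 5 reachable states
  m0 = rec X. c.b.d.(c.X + X\{b,d}) | --c--▸ m1
  m1 = b.d.(c.(rec X. c.b.d.(c.X + X\{b,d})) + (rec X. c.b.d.(c.X + X\{b,d}))\{b,d}) | --b--▸ m2
  m2 = d.(c.(rec X. c.b.d.(c.X + X\{b,d})) + (rec X. c.b.d.(c.X + X\{b,d}))\{b,d}) | --d--▸ m3
  m3 = c.(rec X. c.b.d.(c.X + X\{b,d})) + (rec X. c.b.d.(c.X + X\{b,d}))\{b,d} | --c--▸ m0, --c--▸ m4
  m4 = (b.d.(c.(rec X. c.b.d.(c.X + X\{b,d})) + (rec X. c.b.d.(c.X + X\{b,d}))\{b,d}))\{b,d} | stopped
LTS(Q): 6 reachable states
  n0 = c.b.d.(c.(rec X. c.b.d.(c.X + X\{b,d})) + (rec X. c.b.d.(c.X + X\{b,d}))\{b,d}) | --c--▸ n1
  n1 = b.d.(c.(rec X. c.b.d.(c.X + X\{b,d})) + (rec X. c.b.d.(c.X + X\{b,d}))\{b,d}) | --b--▸ n2
  n2 = d.(c.(rec X. c.b.d.(c.X + X\{b,d})) + (rec X. c.b.d.(c.X + X\{b,d}))\{b,d}) | --d--▸ n3
  n3 = c.(rec X. c.b.d.(c.X + X\{b,d})) + (rec X. c.b.d.(c.X + X\{b,d}))\{b,d} | --c--▸ n4, --c--▸ n5
  n4 = (b.d.(c.(rec X. c.b.d.(c.X + X\{b,d})) + (rec X. c.b.d.(c.X + X\{b,d}))\{b,d}))\{b,d} | stopped
  n5 = rec X. c.b.d.(c.X + X\{b,d}) | --c--▸ n1
Bisimilarity quotient blocks:
  B0 = {m0, n0, n5}
  B1 = {m1, n1}
  B2 = {m2, n2}
  B3 = {m3, n3}
  B4 = {m4, n4}
m0 ∈ B0, n0 ∈ B0 → same block

YES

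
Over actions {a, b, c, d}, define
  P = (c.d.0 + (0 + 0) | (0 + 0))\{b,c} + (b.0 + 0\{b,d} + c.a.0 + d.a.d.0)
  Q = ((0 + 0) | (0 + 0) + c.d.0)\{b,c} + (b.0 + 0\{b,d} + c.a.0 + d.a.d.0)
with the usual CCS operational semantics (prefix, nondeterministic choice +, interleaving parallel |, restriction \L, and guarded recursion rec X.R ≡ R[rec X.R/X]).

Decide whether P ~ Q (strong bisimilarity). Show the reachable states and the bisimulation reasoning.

bisimilar

LTS(P): 5 reachable states
  s0 = (c.d.0 + (0 + 0) | (0 + 0))\{b,c} + (b.0 + 0\{b,d} + c.a.0 + d.a.d.0) → ··b··> s1, ··c··> s2, ··d··> s3
  s1 = 0 → stopped
  s2 = a.0 → ··a··> s1
  s3 = a.d.0 → ··a··> s4
  s4 = d.0 → ··d··> s1
LTS(Q): 5 reachable states
  t0 = ((0 + 0) | (0 + 0) + c.d.0)\{b,c} + (b.0 + 0\{b,d} + c.a.0 + d.a.d.0) → ··b··> t1, ··c··> t2, ··d··> t3
  t1 = 0 → stopped
  t2 = a.0 → ··a··> t1
  t3 = a.d.0 → ··a··> t4
  t4 = d.0 → ··d··> t1
Coarsest stable partition (strong bisimilarity classes):
  B0 = {s0, t0}
  B1 = {s3, t3}
  B2 = {s4, t4}
  B3 = {s1, t1}
  B4 = {s2, t2}
s0 ∈ B0, t0 ∈ B0 → same block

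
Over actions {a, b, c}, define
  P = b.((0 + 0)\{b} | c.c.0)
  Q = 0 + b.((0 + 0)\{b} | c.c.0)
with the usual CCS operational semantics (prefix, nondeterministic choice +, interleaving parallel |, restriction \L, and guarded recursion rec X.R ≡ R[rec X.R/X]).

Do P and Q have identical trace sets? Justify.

trace-equivalent

P's transition system — 4 states:
  p0 = b.((0 + 0)\{b} | c.c.0) ⊢ --b--▸ p1
  p1 = (0 + 0)\{b} | c.c.0 ⊢ --c--▸ p2
  p2 = (0 + 0)\{b} | c.0 ⊢ --c--▸ p3
  p3 = (0 + 0)\{b} | 0 ⊢ ·
Q's transition system — 4 states:
  q0 = 0 + b.((0 + 0)\{b} | c.c.0) ⊢ --b--▸ q1
  q1 = (0 + 0)\{b} | c.c.0 ⊢ --c--▸ q2
  q2 = (0 + 0)\{b} | c.0 ⊢ --c--▸ q3
  q3 = (0 + 0)\{b} | 0 ⊢ ·
Coarsest stable partition (strong bisimilarity classes):
  B0 = {p0, q0}
  B1 = {p1, q1}
  B2 = {p2, q2}
  B3 = {p3, q3}
p0 ∈ B0, q0 ∈ B0 → same block
Bisimilar ⇒ trace-equivalent.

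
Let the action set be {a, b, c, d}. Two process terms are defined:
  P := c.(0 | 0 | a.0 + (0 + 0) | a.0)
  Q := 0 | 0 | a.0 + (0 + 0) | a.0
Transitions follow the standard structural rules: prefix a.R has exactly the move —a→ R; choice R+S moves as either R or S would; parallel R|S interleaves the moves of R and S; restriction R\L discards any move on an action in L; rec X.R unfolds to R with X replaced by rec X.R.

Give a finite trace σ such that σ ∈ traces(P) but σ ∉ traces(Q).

P's transition system — 4 states:
  p0 = c.(0 | 0 | a.0 + (0 + 0) | a.0) ⊢ ··c··> p1
  p1 = 0 | 0 | a.0 + (0 + 0) | a.0 ⊢ ··a··> p2, ··a··> p3
  p2 = (0 + 0) | 0 ⊢ deadlocked
  p3 = 0 | 0 | 0 ⊢ deadlocked
Q's transition system — 3 states:
  q0 = 0 | 0 | a.0 + (0 + 0) | a.0 ⊢ ··a··> q1, ··a··> q2
  q1 = (0 + 0) | 0 ⊢ deadlocked
  q2 = 0 | 0 | 0 ⊢ deadlocked
Trace ⟨c⟩ through P, begin at {p0}:
  [1] c ⇒ {p1}
  — P admits the full trace.
Trace ⟨c⟩ through Q, begin at {q0}:
  [1] c ⇒ ∅ (Q stuck)

c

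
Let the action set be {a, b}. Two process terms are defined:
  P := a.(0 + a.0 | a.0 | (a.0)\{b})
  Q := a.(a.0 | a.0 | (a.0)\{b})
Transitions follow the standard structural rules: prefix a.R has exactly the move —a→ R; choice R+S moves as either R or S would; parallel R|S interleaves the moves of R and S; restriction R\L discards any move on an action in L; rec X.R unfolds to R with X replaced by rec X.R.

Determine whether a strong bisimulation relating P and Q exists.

bisimilar

Reachable graph of P (9 states):
  m0 = a.(0 + a.0 | a.0 | (a.0)\{b}) | —a→ m1
  m1 = 0 + a.0 | a.0 | (a.0)\{b} | —a→ m2, —a→ m3, —a→ m4
  m2 = 0 | a.0 | (a.0)\{b} | —a→ m5, —a→ m6
  m3 = a.0 | 0 | (a.0)\{b} | —a→ m5, —a→ m7
  m4 = a.0 | a.0 | 0\{b} | —a→ m6, —a→ m7
  m5 = 0 | 0 | (a.0)\{b} | —a→ m8
  m6 = 0 | a.0 | 0\{b} | —a→ m8
  m7 = a.0 | 0 | 0\{b} | —a→ m8
  m8 = 0 | 0 | 0\{b} | stopped
Reachable graph of Q (9 states):
  n0 = a.(a.0 | a.0 | (a.0)\{b}) | —a→ n1
  n1 = a.0 | a.0 | (a.0)\{b} | —a→ n2, —a→ n3, —a→ n4
  n2 = 0 | a.0 | (a.0)\{b} | —a→ n5, —a→ n6
  n3 = a.0 | 0 | (a.0)\{b} | —a→ n5, —a→ n7
  n4 = a.0 | a.0 | 0\{b} | —a→ n6, —a→ n7
  n5 = 0 | 0 | (a.0)\{b} | —a→ n8
  n6 = 0 | a.0 | 0\{b} | —a→ n8
  n7 = a.0 | 0 | 0\{b} | —a→ n8
  n8 = 0 | 0 | 0\{b} | stopped
Partition-refinement fixed point:
  B0 = {m0, n0}
  B1 = {m1, n1}
  B2 = {m2, m3, m4, n2, n3, n4}
  B3 = {m5, m6, m7, n5, n6, n7}
  B4 = {m8, n8}
m0 ∈ B0, n0 ∈ B0 → same block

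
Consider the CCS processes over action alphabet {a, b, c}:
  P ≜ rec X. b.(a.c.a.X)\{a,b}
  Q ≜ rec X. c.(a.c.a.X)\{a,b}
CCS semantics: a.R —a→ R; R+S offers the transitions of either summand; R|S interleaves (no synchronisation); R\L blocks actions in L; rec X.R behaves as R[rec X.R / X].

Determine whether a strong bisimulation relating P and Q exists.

LTS(P): 2 reachable states
  u0 = rec X. b.(a.c.a.X)\{a,b} :: -b-> u1
  u1 = (a.c.a.(rec X. b.(a.c.a.X)\{a,b}))\{a,b} :: (no moves)
LTS(Q): 2 reachable states
  v0 = rec X. c.(a.c.a.X)\{a,b} :: -c-> v1
  v1 = (a.c.a.(rec X. c.(a.c.a.X)\{a,b}))\{a,b} :: (no moves)
Partition-refinement fixed point:
  B0 = {u0}
  B1 = {u1, v1}
  B2 = {v0}
u0 ∈ B0, v0 ∈ B2 → different blocks

NO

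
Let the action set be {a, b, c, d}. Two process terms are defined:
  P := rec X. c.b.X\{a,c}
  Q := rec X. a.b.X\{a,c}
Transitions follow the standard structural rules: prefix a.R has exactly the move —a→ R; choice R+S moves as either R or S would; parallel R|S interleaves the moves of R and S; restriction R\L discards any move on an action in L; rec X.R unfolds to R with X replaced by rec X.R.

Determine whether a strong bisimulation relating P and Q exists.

P ≁ Q

Reachable graph of P (3 states):
  s0 = rec X. c.b.X\{a,c} has moves --c--▸ s1
  s1 = b.(rec X. c.b.X\{a,c})\{a,c} has moves --b--▸ s2
  s2 = (rec X. c.b.X\{a,c})\{a,c} has moves ·
Reachable graph of Q (3 states):
  t0 = rec X. a.b.X\{a,c} has moves --a--▸ t1
  t1 = b.(rec X. a.b.X\{a,c})\{a,c} has moves --b--▸ t2
  t2 = (rec X. a.b.X\{a,c})\{a,c} has moves ·
Coarsest stable partition (strong bisimilarity classes):
  B0 = {s0}
  B1 = {s1, t1}
  B2 = {s2, t2}
  B3 = {t0}
s0 ∈ B0, t0 ∈ B3 → different blocks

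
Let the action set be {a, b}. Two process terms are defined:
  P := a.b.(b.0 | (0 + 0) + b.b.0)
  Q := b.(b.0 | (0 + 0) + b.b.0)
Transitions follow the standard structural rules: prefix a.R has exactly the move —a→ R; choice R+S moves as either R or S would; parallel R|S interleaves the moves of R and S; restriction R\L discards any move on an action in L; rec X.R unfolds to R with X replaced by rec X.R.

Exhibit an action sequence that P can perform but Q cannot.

Reachable graph of P (6 states):
  s0 = a.b.(b.0 | (0 + 0) + b.b.0) | ··a··> s1
  s1 = b.(b.0 | (0 + 0) + b.b.0) | ··b··> s2
  s2 = b.0 | (0 + 0) + b.b.0 | ··b··> s3, ··b··> s4
  s3 = 0 | (0 + 0) | (no moves)
  s4 = b.0 | ··b··> s5
  s5 = 0 | (no moves)
Reachable graph of Q (5 states):
  t0 = b.(b.0 | (0 + 0) + b.b.0) | ··b··> t1
  t1 = b.0 | (0 + 0) + b.b.0 | ··b··> t2, ··b··> t3
  t2 = 0 | (0 + 0) | (no moves)
  t3 = b.0 | ··b··> t4
  t4 = 0 | (no moves)
Trace ⟨a⟩ through P, begin at {s0}:
  after a @ step 1: {s1}
  P completes σ.
Trace ⟨a⟩ through Q, begin at {t0}:
  after a @ step 1: ∅  — Q cannot continue

a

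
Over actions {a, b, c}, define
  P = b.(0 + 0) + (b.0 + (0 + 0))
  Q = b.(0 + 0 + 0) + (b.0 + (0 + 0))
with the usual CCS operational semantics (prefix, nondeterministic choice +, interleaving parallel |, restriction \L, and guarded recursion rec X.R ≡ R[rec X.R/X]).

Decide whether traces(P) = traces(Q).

YES

P's transition system — 3 states:
  u0 = b.(0 + 0) + (b.0 + (0 + 0)) ⊢ =b=> u1, =b=> u2
  u1 = 0 ⊢ (no moves)
  u2 = 0 + 0 ⊢ (no moves)
Q's transition system — 3 states:
  v0 = b.(0 + 0 + 0) + (b.0 + (0 + 0)) ⊢ =b=> v1, =b=> v2
  v1 = 0 ⊢ (no moves)
  v2 = 0 + 0 + 0 ⊢ (no moves)
Partition-refinement fixed point:
  B0 = {u0, v0}
  B1 = {u1, u2, v1, v2}
u0 ∈ B0, v0 ∈ B0 → same block
Bisimilar ⇒ trace-equivalent.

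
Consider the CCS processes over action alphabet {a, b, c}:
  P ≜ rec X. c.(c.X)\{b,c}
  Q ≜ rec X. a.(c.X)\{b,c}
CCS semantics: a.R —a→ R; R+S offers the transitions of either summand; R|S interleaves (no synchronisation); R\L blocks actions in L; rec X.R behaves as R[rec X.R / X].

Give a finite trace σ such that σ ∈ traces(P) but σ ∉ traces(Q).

c

Reachable graph of P (2 states):
  u0 = rec X. c.(c.X)\{b,c} → -c-> u1
  u1 = (c.(rec X. c.(c.X)\{b,c}))\{b,c} → stopped
Reachable graph of Q (2 states):
  v0 = rec X. a.(c.X)\{b,c} → -a-> v1
  v1 = (c.(rec X. a.(c.X)\{b,c}))\{b,c} → stopped
Executing c from P (initial set {u0}):
  [1] c ⇒ {u1}
  P completes σ.
Executing c from Q (initial set {v0}):
  [1] c ⇒ ∅ (Q stuck)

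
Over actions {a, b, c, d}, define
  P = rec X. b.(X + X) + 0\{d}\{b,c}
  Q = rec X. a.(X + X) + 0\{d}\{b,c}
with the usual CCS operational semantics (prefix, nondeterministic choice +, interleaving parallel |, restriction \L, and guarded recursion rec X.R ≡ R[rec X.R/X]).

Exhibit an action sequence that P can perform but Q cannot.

P's transition system — 2 states:
  p0 = rec X. b.(X + X) + 0\{d}\{b,c} | --b--▸ p1
  p1 = (rec X. b.(X + X) + 0\{d}\{b,c}) + (rec X. b.(X + X) + 0\{d}\{b,c}) | --b--▸ p1
Q's transition system — 2 states:
  q0 = rec X. a.(X + X) + 0\{d}\{b,c} | --a--▸ q1
  q1 = (rec X. a.(X + X) + 0\{d}\{b,c}) + (rec X. a.(X + X) + 0\{d}\{b,c}) | --a--▸ q1
Executing b from P (initial set {p0}):
  after b @ step 1: {p1}
  — P admits the full trace.
Executing b from Q (initial set {q0}):
  after b @ step 1: ∅  — Q cannot continue

b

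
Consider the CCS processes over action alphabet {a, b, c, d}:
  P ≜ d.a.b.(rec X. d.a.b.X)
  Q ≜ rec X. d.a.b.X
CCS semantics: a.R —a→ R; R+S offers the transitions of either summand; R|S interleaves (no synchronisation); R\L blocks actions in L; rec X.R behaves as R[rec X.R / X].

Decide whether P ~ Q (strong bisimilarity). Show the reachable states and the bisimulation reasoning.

bisimilar

P's transition system — 4 states:
  m0 = d.a.b.(rec X. d.a.b.X) ⊢ -d-> m1
  m1 = a.b.(rec X. d.a.b.X) ⊢ -a-> m2
  m2 = b.(rec X. d.a.b.X) ⊢ -b-> m3
  m3 = rec X. d.a.b.X ⊢ -d-> m1
Q's transition system — 3 states:
  n0 = rec X. d.a.b.X ⊢ -d-> n1
  n1 = a.b.(rec X. d.a.b.X) ⊢ -a-> n2
  n2 = b.(rec X. d.a.b.X) ⊢ -b-> n0
Coarsest stable partition (strong bisimilarity classes):
  B0 = {m0, m3, n0}
  B1 = {m1, n1}
  B2 = {m2, n2}
m0 ∈ B0, n0 ∈ B0 → same block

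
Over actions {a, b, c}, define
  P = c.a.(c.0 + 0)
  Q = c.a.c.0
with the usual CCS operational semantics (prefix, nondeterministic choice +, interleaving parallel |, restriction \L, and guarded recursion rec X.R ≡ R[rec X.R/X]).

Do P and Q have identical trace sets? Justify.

traces(P) = traces(Q)

LTS(P): 4 reachable states
  s0 = c.a.(c.0 + 0) :: ··c··> s1
  s1 = a.(c.0 + 0) :: ··a··> s2
  s2 = c.0 + 0 :: ··c··> s3
  s3 = 0 :: (no moves)
LTS(Q): 4 reachable states
  t0 = c.a.c.0 :: ··c··> t1
  t1 = a.c.0 :: ··a··> t2
  t2 = c.0 :: ··c··> t3
  t3 = 0 :: (no moves)
Partition-refinement fixed point:
  B0 = {s0, t0}
  B1 = {s1, t1}
  B2 = {s2, t2}
  B3 = {s3, t3}
s0 ∈ B0, t0 ∈ B0 → same block
Bisimilar ⇒ trace-equivalent.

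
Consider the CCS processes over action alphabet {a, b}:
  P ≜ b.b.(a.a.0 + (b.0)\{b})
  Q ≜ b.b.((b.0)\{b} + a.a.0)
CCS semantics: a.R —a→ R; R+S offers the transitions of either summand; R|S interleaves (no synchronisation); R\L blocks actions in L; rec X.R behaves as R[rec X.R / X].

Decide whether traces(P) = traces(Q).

traces(P) = traces(Q)

Reachable graph of P (5 states):
  m0 = b.b.(a.a.0 + (b.0)\{b}) ⊢ ··b··> m1
  m1 = b.(a.a.0 + (b.0)\{b}) ⊢ ··b··> m2
  m2 = a.a.0 + (b.0)\{b} ⊢ ··a··> m3
  m3 = a.0 ⊢ ··a··> m4
  m4 = 0 ⊢ deadlocked
Reachable graph of Q (5 states):
  n0 = b.b.((b.0)\{b} + a.a.0) ⊢ ··b··> n1
  n1 = b.((b.0)\{b} + a.a.0) ⊢ ··b··> n2
  n2 = (b.0)\{b} + a.a.0 ⊢ ··a··> n3
  n3 = a.0 ⊢ ··a··> n4
  n4 = 0 ⊢ deadlocked
Coarsest stable partition (strong bisimilarity classes):
  B0 = {m0, n0}
  B1 = {m1, n1}
  B2 = {m2, n2}
  B3 = {m3, n3}
  B4 = {m4, n4}
m0 ∈ B0, n0 ∈ B0 → same block
Bisimilar ⇒ trace-equivalent.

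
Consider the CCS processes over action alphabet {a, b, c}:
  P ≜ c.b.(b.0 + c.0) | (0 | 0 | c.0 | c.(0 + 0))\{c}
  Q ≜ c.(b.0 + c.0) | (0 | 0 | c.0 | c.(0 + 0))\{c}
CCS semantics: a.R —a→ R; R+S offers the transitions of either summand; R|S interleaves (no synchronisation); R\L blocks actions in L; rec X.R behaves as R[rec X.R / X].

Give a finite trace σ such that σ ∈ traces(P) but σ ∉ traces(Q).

cbb

P's transition system — 4 states:
  m0 = c.b.(b.0 + c.0) | (0 | 0 | c.0 | c.(0 + 0))\{c} | --c--▸ m1
  m1 = b.(b.0 + c.0) | (0 | 0 | c.0 | c.(0 + 0))\{c} | --b--▸ m2
  m2 = (b.0 + c.0) | (0 | 0 | c.0 | c.(0 + 0))\{c} | --b--▸ m3, --c--▸ m3
  m3 = 0 | (0 | 0 | c.0 | c.(0 + 0))\{c} | deadlocked
Q's transition system — 3 states:
  n0 = c.(b.0 + c.0) | (0 | 0 | c.0 | c.(0 + 0))\{c} | --c--▸ n1
  n1 = (b.0 + c.0) | (0 | 0 | c.0 | c.(0 + 0))\{c} | --b--▸ n2, --c--▸ n2
  n2 = 0 | (0 | 0 | c.0 | c.(0 + 0))\{c} | deadlocked
Run σ = ⟨cbb⟩ on P: start {m0}
  after c @ step 1: {m1}
  after b @ step 2: {m2}
  after b @ step 3: {m3}
  — P admits the full trace.
Run σ = ⟨cbb⟩ on Q: start {n0}
  after c @ step 1: {n1}
  after b @ step 2: {n2}
  after b @ step 3: no successor for Q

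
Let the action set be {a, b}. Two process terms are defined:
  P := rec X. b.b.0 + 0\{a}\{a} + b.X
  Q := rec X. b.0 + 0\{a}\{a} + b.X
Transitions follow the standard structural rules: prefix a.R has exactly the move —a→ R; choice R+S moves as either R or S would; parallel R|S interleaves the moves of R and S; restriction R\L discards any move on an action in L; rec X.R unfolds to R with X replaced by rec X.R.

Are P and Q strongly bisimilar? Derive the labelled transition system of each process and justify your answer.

Reachable graph of P (3 states):
  s0 = rec X. b.b.0 + 0\{a}\{a} + b.X ⊢ ··b··> s0, ··b··> s1
  s1 = b.0 ⊢ ··b··> s2
  s2 = 0 ⊢ (no moves)
Reachable graph of Q (2 states):
  t0 = rec X. b.0 + 0\{a}\{a} + b.X ⊢ ··b··> t0, ··b··> t1
  t1 = 0 ⊢ (no moves)
Partition-refinement fixed point:
  B0 = {s0}
  B1 = {s1}
  B2 = {s2, t1}
  B3 = {t0}
s0 ∈ B0, t0 ∈ B3 → different blocks

NO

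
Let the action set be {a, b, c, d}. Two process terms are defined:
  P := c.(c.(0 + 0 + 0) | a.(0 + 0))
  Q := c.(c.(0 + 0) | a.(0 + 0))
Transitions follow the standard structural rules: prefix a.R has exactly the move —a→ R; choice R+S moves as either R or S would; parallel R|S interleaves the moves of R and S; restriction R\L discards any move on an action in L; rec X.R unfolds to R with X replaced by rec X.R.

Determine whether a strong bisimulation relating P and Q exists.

bisimilar

LTS(P): 5 reachable states
  p0 = c.(c.(0 + 0 + 0) | a.(0 + 0)) → =c=> p1
  p1 = c.(0 + 0 + 0) | a.(0 + 0) → =a=> p2, =c=> p3
  p2 = c.(0 + 0 + 0) | (0 + 0) → =c=> p4
  p3 = (0 + 0 + 0) | a.(0 + 0) → =a=> p4
  p4 = (0 + 0 + 0) | (0 + 0) → deadlocked
LTS(Q): 5 reachable states
  q0 = c.(c.(0 + 0) | a.(0 + 0)) → =c=> q1
  q1 = c.(0 + 0) | a.(0 + 0) → =a=> q2, =c=> q3
  q2 = c.(0 + 0) | (0 + 0) → =c=> q4
  q3 = (0 + 0) | a.(0 + 0) → =a=> q4
  q4 = (0 + 0) | (0 + 0) → deadlocked
Coarsest stable partition (strong bisimilarity classes):
  B0 = {p0, q0}
  B1 = {p1, q1}
  B2 = {p2, q2}
  B3 = {p4, q4}
  B4 = {p3, q3}
p0 ∈ B0, q0 ∈ B0 → same block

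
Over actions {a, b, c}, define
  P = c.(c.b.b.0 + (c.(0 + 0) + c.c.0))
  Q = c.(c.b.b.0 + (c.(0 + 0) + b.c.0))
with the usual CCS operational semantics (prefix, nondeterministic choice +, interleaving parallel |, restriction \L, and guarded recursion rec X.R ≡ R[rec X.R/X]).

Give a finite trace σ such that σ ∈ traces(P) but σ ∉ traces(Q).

ccc

P's transition system — 7 states:
  m0 = c.(c.b.b.0 + (c.(0 + 0) + c.c.0)) has moves —c→ m1
  m1 = c.b.b.0 + (c.(0 + 0) + c.c.0) has moves —c→ m2, —c→ m3, —c→ m4
  m2 = 0 + 0 has moves (no moves)
  m3 = b.b.0 has moves —b→ m5
  m4 = c.0 has moves —c→ m6
  m5 = b.0 has moves —b→ m6
  m6 = 0 has moves (no moves)
Q's transition system — 7 states:
  n0 = c.(c.b.b.0 + (c.(0 + 0) + b.c.0)) has moves —c→ n1
  n1 = c.b.b.0 + (c.(0 + 0) + b.c.0) has moves —b→ n2, —c→ n3, —c→ n4
  n2 = c.0 has moves —c→ n5
  n3 = 0 + 0 has moves (no moves)
  n4 = b.b.0 has moves —b→ n6
  n5 = 0 has moves (no moves)
  n6 = b.0 has moves —b→ n5
Run σ = ⟨ccc⟩ on P: start {m0}
  after c @ step 1: {m1}
  after c @ step 2: {m2, m3, m4}
  after c @ step 3: {m6}
  — P admits the full trace.
Run σ = ⟨ccc⟩ on Q: start {n0}
  after c @ step 1: {n1}
  after c @ step 2: {n3, n4}
  after c @ step 3: no successor for Q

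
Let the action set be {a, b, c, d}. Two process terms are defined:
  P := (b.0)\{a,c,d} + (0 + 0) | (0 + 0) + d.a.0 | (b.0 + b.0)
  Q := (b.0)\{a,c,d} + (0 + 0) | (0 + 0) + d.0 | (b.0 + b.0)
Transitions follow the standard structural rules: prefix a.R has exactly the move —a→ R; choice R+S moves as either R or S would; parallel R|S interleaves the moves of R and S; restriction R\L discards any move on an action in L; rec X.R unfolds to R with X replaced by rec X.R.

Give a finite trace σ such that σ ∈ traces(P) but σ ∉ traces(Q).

LTS(P): 7 reachable states
  p0 = (b.0)\{a,c,d} + (0 + 0) | (0 + 0) + d.a.0 | (b.0 + b.0) ⊢ -b-> p1, -b-> p2, -d-> p3
  p1 = 0\{a,c,d} ⊢ deadlocked
  p2 = d.a.0 | 0 ⊢ -d-> p4
  p3 = a.0 | (b.0 + b.0) ⊢ -a-> p5, -b-> p4
  p4 = a.0 | 0 ⊢ -a-> p6
  p5 = 0 | (b.0 + b.0) ⊢ -b-> p6
  p6 = 0 | 0 ⊢ deadlocked
LTS(Q): 5 reachable states
  q0 = (b.0)\{a,c,d} + (0 + 0) | (0 + 0) + d.0 | (b.0 + b.0) ⊢ -b-> q1, -b-> q2, -d-> q3
  q1 = 0\{a,c,d} ⊢ deadlocked
  q2 = d.0 | 0 ⊢ -d-> q4
  q3 = 0 | (b.0 + b.0) ⊢ -b-> q4
  q4 = 0 | 0 ⊢ deadlocked
Run σ = ⟨da⟩ on P: start {p0}
  [1] d ⇒ {p3}
  [2] a ⇒ {p5}
  ✓ P
Run σ = ⟨da⟩ on Q: start {q0}
  [1] d ⇒ {q3}
  [2] a ⇒ ∅ (Q stuck)

da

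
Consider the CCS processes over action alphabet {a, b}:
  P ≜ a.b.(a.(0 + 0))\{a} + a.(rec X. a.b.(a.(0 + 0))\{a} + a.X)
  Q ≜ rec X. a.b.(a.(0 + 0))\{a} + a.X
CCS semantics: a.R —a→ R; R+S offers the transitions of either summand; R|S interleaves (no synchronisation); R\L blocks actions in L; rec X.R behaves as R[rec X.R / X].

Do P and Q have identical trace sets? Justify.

Reachable graph of P (4 states):
  s0 = a.b.(a.(0 + 0))\{a} + a.(rec X. a.b.(a.(0 + 0))\{a} + a.X) → -a-> s1, -a-> s2
  s1 = b.(a.(0 + 0))\{a} → -b-> s3
  s2 = rec X. a.b.(a.(0 + 0))\{a} + a.X → -a-> s1, -a-> s2
  s3 = (a.(0 + 0))\{a} → (no moves)
Reachable graph of Q (3 states):
  t0 = rec X. a.b.(a.(0 + 0))\{a} + a.X → -a-> t0, -a-> t1
  t1 = b.(a.(0 + 0))\{a} → -b-> t2
  t2 = (a.(0 + 0))\{a} → (no moves)
Partition-refinement fixed point:
  B0 = {s0, s2, t0}
  B1 = {s1, t1}
  B2 = {s3, t2}
s0 ∈ B0, t0 ∈ B0 → same block
Bisimilar ⇒ trace-equivalent.

traces(P) = traces(Q)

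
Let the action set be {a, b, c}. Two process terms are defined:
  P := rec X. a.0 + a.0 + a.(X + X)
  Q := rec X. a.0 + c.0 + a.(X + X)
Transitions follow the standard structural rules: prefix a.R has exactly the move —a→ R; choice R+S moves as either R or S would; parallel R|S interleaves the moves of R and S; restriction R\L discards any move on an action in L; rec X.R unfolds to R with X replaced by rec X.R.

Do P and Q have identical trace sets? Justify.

traces(P) ≠ traces(Q) — witness ⟨c⟩

Reachable graph of P (3 states):
  s0 = rec X. a.0 + a.0 + a.(X + X) has moves --a--▸ s1, --a--▸ s2
  s1 = (rec X. a.0 + a.0 + a.(X + X)) + (rec X. a.0 + a.0 + a.(X + X)) has moves --a--▸ s1, --a--▸ s2
  s2 = 0 has moves ∅
Reachable graph of Q (3 states):
  t0 = rec X. a.0 + c.0 + a.(X + X) has moves --a--▸ t1, --a--▸ t2, --c--▸ t2
  t1 = (rec X. a.0 + c.0 + a.(X + X)) + (rec X. a.0 + c.0 + a.(X + X)) has moves --a--▸ t1, --a--▸ t2, --c--▸ t2
  t2 = 0 has moves ∅
Run σ = ⟨c⟩ on Q: start {t0}
  [1] c ⇒ {t2}
  — Q admits the full trace.
Run σ = ⟨c⟩ on P: start {s0}
  [1] c ⇒ ∅  — P cannot continue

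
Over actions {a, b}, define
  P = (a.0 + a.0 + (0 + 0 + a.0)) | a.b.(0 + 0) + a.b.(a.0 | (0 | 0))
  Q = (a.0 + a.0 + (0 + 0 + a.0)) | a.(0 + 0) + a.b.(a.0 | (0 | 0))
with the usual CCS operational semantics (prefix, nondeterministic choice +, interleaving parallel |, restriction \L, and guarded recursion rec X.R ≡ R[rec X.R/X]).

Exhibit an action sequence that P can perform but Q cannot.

aab

Reachable graph of P (9 states):
  p0 = (a.0 + a.0 + (0 + 0 + a.0)) | a.b.(0 + 0) + a.b.(a.0 | (0 | 0)) | --a--▸ p1, --a--▸ p2, --a--▸ p3
  p1 = (a.0 + a.0 + (0 + 0 + a.0)) | b.(0 + 0) | --a--▸ p4, --b--▸ p5
  p2 = 0 | a.b.(0 + 0) | --a--▸ p4
  p3 = b.(a.0 | (0 | 0)) | --b--▸ p6
  p4 = 0 | b.(0 + 0) | --b--▸ p7
  p5 = (a.0 + a.0 + (0 + 0 + a.0)) | (0 + 0) | --a--▸ p7
  p6 = a.0 | (0 | 0) | --a--▸ p8
  p7 = 0 | (0 + 0) | deadlocked
  p8 = 0 | (0 | 0) | deadlocked
Reachable graph of Q (7 states):
  q0 = (a.0 + a.0 + (0 + 0 + a.0)) | a.(0 + 0) + a.b.(a.0 | (0 | 0)) | --a--▸ q1, --a--▸ q2, --a--▸ q3
  q1 = (a.0 + a.0 + (0 + 0 + a.0)) | (0 + 0) | --a--▸ q4
  q2 = 0 | a.(0 + 0) | --a--▸ q4
  q3 = b.(a.0 | (0 | 0)) | --b--▸ q5
  q4 = 0 | (0 + 0) | deadlocked
  q5 = a.0 | (0 | 0) | --a--▸ q6
  q6 = 0 | (0 | 0) | deadlocked
Run σ = ⟨aab⟩ on P: start {p0}
  after a @ step 1: {p1, p2, p3}
  after a @ step 2: {p4}
  after b @ step 3: {p7}
  — P admits the full trace.
Run σ = ⟨aab⟩ on Q: start {q0}
  after a @ step 1: {q1, q2, q3}
  after a @ step 2: {q4}
  after b @ step 3: ∅  — Q cannot continue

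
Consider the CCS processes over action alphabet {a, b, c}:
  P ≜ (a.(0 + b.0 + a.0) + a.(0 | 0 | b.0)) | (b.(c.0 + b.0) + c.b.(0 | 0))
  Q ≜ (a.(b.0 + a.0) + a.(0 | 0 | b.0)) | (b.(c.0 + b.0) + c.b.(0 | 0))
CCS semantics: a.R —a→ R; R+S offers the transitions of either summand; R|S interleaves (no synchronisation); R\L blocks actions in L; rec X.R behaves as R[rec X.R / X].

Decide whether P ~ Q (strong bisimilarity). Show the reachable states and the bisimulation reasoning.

P ~ Q

LTS(P): 25 reachable states
  s0 = (a.(0 + b.0 + a.0) + a.(0 | 0 | b.0)) | (b.(c.0 + b.0) + c.b.(0 | 0)) :: -a-> s1, -a-> s2, -b-> s3, -c-> s4
  s1 = (0 + b.0 + a.0) | (b.(c.0 + b.0) + c.b.(0 | 0)) :: -a-> s5, -b-> s5, -b-> s6, -c-> s7
  s2 = 0 | 0 | b.0 | (b.(c.0 + b.0) + c.b.(0 | 0)) :: -b-> s8, -b-> s9, -c-> s10
  s3 = (a.(0 + b.0 + a.0) + a.(0 | 0 | b.0)) | (c.0 + b.0) :: -a-> s6, -a-> s9, -b-> s11, -c-> s11
  s4 = (a.(0 + b.0 + a.0) + a.(0 | 0 | b.0)) | b.(0 | 0) :: -a-> s10, -a-> s7, -b-> s12
  s5 = 0 | (b.(c.0 + b.0) + c.b.(0 | 0)) :: -b-> s13, -c-> s14
  s6 = (0 + b.0 + a.0) | (c.0 + b.0) :: -a-> s13, -b-> s13, -b-> s15, -c-> s15
  s7 = (0 + b.0 + a.0) | b.(0 | 0) :: -a-> s14, -b-> s14, -b-> s16
  s8 = 0 | 0 | 0 | (b.(c.0 + b.0) + c.b.(0 | 0)) :: -b-> s17, -c-> s18
  s9 = 0 | 0 | b.0 | (c.0 + b.0) :: -b-> s17, -b-> s19, -c-> s19
  s10 = 0 | 0 | b.0 | b.(0 | 0) :: -b-> s18, -b-> s20
  s11 = (a.(0 + b.0 + a.0) + a.(0 | 0 | b.0)) | 0 :: -a-> s15, -a-> s19
  s12 = (a.(0 + b.0 + a.0) + a.(0 | 0 | b.0)) | (0 | 0) :: -a-> s16, -a-> s20
  s13 = 0 | (c.0 + b.0) :: -b-> s21, -c-> s21
  s14 = 0 | b.(0 | 0) :: -b-> s22
  s15 = (0 + b.0 + a.0) | 0 :: -a-> s21, -b-> s21
  s16 = (0 + b.0 + a.0) | (0 | 0) :: -a-> s22, -b-> s22
  s17 = 0 | 0 | 0 | (c.0 + b.0) :: -b-> s23, -c-> s23
  s18 = 0 | 0 | 0 | b.(0 | 0) :: -b-> s24
  s19 = 0 | 0 | b.0 | 0 :: -b-> s23
  s20 = 0 | 0 | b.0 | (0 | 0) :: -b-> s24
  s21 = 0 | 0 :: (no moves)
  s22 = 0 | (0 | 0) :: (no moves)
  s23 = 0 | 0 | 0 | 0 :: (no moves)
  s24 = 0 | 0 | 0 | (0 | 0) :: (no moves)
LTS(Q): 25 reachable states
  t0 = (a.(b.0 + a.0) + a.(0 | 0 | b.0)) | (b.(c.0 + b.0) + c.b.(0 | 0)) :: -a-> t1, -a-> t2, -b-> t3, -c-> t4
  t1 = (b.0 + a.0) | (b.(c.0 + b.0) + c.b.(0 | 0)) :: -a-> t5, -b-> t5, -b-> t6, -c-> t7
  t2 = 0 | 0 | b.0 | (b.(c.0 + b.0) + c.b.(0 | 0)) :: -b-> t8, -b-> t9, -c-> t10
  t3 = (a.(b.0 + a.0) + a.(0 | 0 | b.0)) | (c.0 + b.0) :: -a-> t6, -a-> t9, -b-> t11, -c-> t11
  t4 = (a.(b.0 + a.0) + a.(0 | 0 | b.0)) | b.(0 | 0) :: -a-> t10, -a-> t7, -b-> t12
  t5 = 0 | (b.(c.0 + b.0) + c.b.(0 | 0)) :: -b-> t13, -c-> t14
  t6 = (b.0 + a.0) | (c.0 + b.0) :: -a-> t13, -b-> t13, -b-> t15, -c-> t15
  t7 = (b.0 + a.0) | b.(0 | 0) :: -a-> t14, -b-> t14, -b-> t16
  t8 = 0 | 0 | 0 | (b.(c.0 + b.0) + c.b.(0 | 0)) :: -b-> t17, -c-> t18
  t9 = 0 | 0 | b.0 | (c.0 + b.0) :: -b-> t17, -b-> t19, -c-> t19
  t10 = 0 | 0 | b.0 | b.(0 | 0) :: -b-> t18, -b-> t20
  t11 = (a.(b.0 + a.0) + a.(0 | 0 | b.0)) | 0 :: -a-> t15, -a-> t19
  t12 = (a.(b.0 + a.0) + a.(0 | 0 | b.0)) | (0 | 0) :: -a-> t16, -a-> t20
  t13 = 0 | (c.0 + b.0) :: -b-> t21, -c-> t21
  t14 = 0 | b.(0 | 0) :: -b-> t22
  t15 = (b.0 + a.0) | 0 :: -a-> t21, -b-> t21
  t16 = (b.0 + a.0) | (0 | 0) :: -a-> t22, -b-> t22
  t17 = 0 | 0 | 0 | (c.0 + b.0) :: -b-> t23, -c-> t23
  t18 = 0 | 0 | 0 | b.(0 | 0) :: -b-> t24
  t19 = 0 | 0 | b.0 | 0 :: -b-> t23
  t20 = 0 | 0 | b.0 | (0 | 0) :: -b-> t24
  t21 = 0 | 0 :: (no moves)
  t22 = 0 | (0 | 0) :: (no moves)
  t23 = 0 | 0 | 0 | 0 :: (no moves)
  t24 = 0 | 0 | 0 | (0 | 0) :: (no moves)
Coarsest stable partition (strong bisimilarity classes):
  B0 = {s0, t0}
  B1 = {s4, t4}
  B2 = {s11, s12, t11, t12}
  B3 = {s14, s18, s19, s20, t14, t18, t19, t20}
  B4 = {s21, s22, s23, s24, t21, t22, t23, t24}
  B5 = {s15, s16, t15, t16}
  B6 = {s10, t10}
  B7 = {s7, t7}
  B8 = {s2, t2}
  B9 = {s9, t9}
  B10 = {s13, s17, t13, t17}
  B11 = {s5, s8, t5, t8}
  B12 = {s1, t1}
  B13 = {s6, t6}
  B14 = {s3, t3}
s0 ∈ B0, t0 ∈ B0 → same block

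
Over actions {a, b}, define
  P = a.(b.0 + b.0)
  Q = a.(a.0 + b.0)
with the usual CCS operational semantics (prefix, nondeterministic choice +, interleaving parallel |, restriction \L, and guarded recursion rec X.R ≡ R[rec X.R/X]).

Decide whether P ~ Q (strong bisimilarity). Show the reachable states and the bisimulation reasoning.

P's transition system — 3 states:
  s0 = a.(b.0 + b.0) :: —a→ s1
  s1 = b.0 + b.0 :: —b→ s2
  s2 = 0 :: ·
Q's transition system — 3 states:
  t0 = a.(a.0 + b.0) :: —a→ t1
  t1 = a.0 + b.0 :: —a→ t2, —b→ t2
  t2 = 0 :: ·
Coarsest stable partition (strong bisimilarity classes):
  B0 = {s0}
  B1 = {s1}
  B2 = {s2, t2}
  B3 = {t0}
  B4 = {t1}
s0 ∈ B0, t0 ∈ B3 → different blocks

P ≁ Q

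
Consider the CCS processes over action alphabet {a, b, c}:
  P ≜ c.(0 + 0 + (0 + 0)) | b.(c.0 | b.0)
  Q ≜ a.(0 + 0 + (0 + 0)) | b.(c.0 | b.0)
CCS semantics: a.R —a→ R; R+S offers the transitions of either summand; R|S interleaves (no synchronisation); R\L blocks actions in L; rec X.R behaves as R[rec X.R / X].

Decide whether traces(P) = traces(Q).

trace-distinct — witness ⟨c⟩

P's transition system — 10 states:
  u0 = c.(0 + 0 + (0 + 0)) | b.(c.0 | b.0) :: ··b··> u1, ··c··> u2
  u1 = c.(0 + 0 + (0 + 0)) | (c.0 | b.0) :: ··b··> u3, ··c··> u4, ··c··> u5
  u2 = (0 + 0 + (0 + 0)) | b.(c.0 | b.0) :: ··b··> u4
  u3 = c.(0 + 0 + (0 + 0)) | (c.0 | 0) :: ··c··> u6, ··c··> u7
  u4 = (0 + 0 + (0 + 0)) | (c.0 | b.0) :: ··b··> u6, ··c··> u8
  u5 = c.(0 + 0 + (0 + 0)) | (0 | b.0) :: ··b··> u7, ··c··> u8
  u6 = (0 + 0 + (0 + 0)) | (c.0 | 0) :: ··c··> u9
  u7 = c.(0 + 0 + (0 + 0)) | (0 | 0) :: ··c··> u9
  u8 = (0 + 0 + (0 + 0)) | (0 | b.0) :: ··b··> u9
  u9 = (0 + 0 + (0 + 0)) | (0 | 0) :: (no moves)
Q's transition system — 10 states:
  v0 = a.(0 + 0 + (0 + 0)) | b.(c.0 | b.0) :: ··a··> v1, ··b··> v2
  v1 = (0 + 0 + (0 + 0)) | b.(c.0 | b.0) :: ··b··> v3
  v2 = a.(0 + 0 + (0 + 0)) | (c.0 | b.0) :: ··a··> v3, ··b··> v4, ··c··> v5
  v3 = (0 + 0 + (0 + 0)) | (c.0 | b.0) :: ··b··> v6, ··c··> v7
  v4 = a.(0 + 0 + (0 + 0)) | (c.0 | 0) :: ··a··> v6, ··c··> v8
  v5 = a.(0 + 0 + (0 + 0)) | (0 | b.0) :: ··a··> v7, ··b··> v8
  v6 = (0 + 0 + (0 + 0)) | (c.0 | 0) :: ··c··> v9
  v7 = (0 + 0 + (0 + 0)) | (0 | b.0) :: ··b··> v9
  v8 = a.(0 + 0 + (0 + 0)) | (0 | 0) :: ··a··> v9
  v9 = (0 + 0 + (0 + 0)) | (0 | 0) :: (no moves)
Run σ = ⟨c⟩ on P: start {u0}
  after c @ step 1: {u2}
  — P admits the full trace.
Run σ = ⟨c⟩ on Q: start {v0}
  after c @ step 1: ∅ (Q stuck)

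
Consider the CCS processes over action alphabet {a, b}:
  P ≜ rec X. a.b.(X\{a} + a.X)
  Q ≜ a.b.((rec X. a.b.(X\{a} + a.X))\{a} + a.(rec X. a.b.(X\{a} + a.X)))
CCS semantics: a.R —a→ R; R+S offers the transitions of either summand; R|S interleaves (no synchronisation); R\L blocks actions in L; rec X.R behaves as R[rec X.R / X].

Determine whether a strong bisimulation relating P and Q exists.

Reachable graph of P (3 states):
  u0 = rec X. a.b.(X\{a} + a.X) ⊢ --a--▸ u1
  u1 = b.((rec X. a.b.(X\{a} + a.X))\{a} + a.(rec X. a.b.(X\{a} + a.X))) ⊢ --b--▸ u2
  u2 = (rec X. a.b.(X\{a} + a.X))\{a} + a.(rec X. a.b.(X\{a} + a.X)) ⊢ --a--▸ u0
Reachable graph of Q (4 states):
  v0 = a.b.((rec X. a.b.(X\{a} + a.X))\{a} + a.(rec X. a.b.(X\{a} + a.X))) ⊢ --a--▸ v1
  v1 = b.((rec X. a.b.(X\{a} + a.X))\{a} + a.(rec X. a.b.(X\{a} + a.X))) ⊢ --b--▸ v2
  v2 = (rec X. a.b.(X\{a} + a.X))\{a} + a.(rec X. a.b.(X\{a} + a.X)) ⊢ --a--▸ v3
  v3 = rec X. a.b.(X\{a} + a.X) ⊢ --a--▸ v1
Coarsest stable partition (strong bisimilarity classes):
  B0 = {u0, v0, v3}
  B1 = {u1, v1}
  B2 = {u2, v2}
u0 ∈ B0, v0 ∈ B0 → same block

bisimilar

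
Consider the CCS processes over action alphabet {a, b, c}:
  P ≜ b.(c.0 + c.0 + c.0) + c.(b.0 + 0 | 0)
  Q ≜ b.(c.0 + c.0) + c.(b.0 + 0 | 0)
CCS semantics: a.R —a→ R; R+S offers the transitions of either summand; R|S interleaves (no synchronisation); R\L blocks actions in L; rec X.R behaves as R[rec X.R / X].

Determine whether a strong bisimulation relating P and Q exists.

Reachable graph of P (4 states):
  m0 = b.(c.0 + c.0 + c.0) + c.(b.0 + 0 | 0) → —b→ m1, —c→ m2
  m1 = c.0 + c.0 + c.0 → —c→ m3
  m2 = b.0 + 0 | 0 → —b→ m3
  m3 = 0 → (no moves)
Reachable graph of Q (4 states):
  n0 = b.(c.0 + c.0) + c.(b.0 + 0 | 0) → —b→ n1, —c→ n2
  n1 = c.0 + c.0 → —c→ n3
  n2 = b.0 + 0 | 0 → —b→ n3
  n3 = 0 → (no moves)
Partition-refinement fixed point:
  B0 = {m0, n0}
  B1 = {m2, n2}
  B2 = {m3, n3}
  B3 = {m1, n1}
m0 ∈ B0, n0 ∈ B0 → same block

YES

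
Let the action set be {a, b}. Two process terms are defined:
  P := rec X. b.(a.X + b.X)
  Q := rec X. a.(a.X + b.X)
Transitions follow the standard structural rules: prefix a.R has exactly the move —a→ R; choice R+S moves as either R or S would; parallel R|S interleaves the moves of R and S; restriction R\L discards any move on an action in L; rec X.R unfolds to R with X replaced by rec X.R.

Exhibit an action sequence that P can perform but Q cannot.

LTS(P): 2 reachable states
  s0 = rec X. b.(a.X + b.X) ⊢ ··b··> s1
  s1 = a.(rec X. b.(a.X + b.X)) + b.(rec X. b.(a.X + b.X)) ⊢ ··a··> s0, ··b··> s0
LTS(Q): 2 reachable states
  t0 = rec X. a.(a.X + b.X) ⊢ ··a··> t1
  t1 = a.(rec X. a.(a.X + b.X)) + b.(rec X. a.(a.X + b.X)) ⊢ ··a··> t0, ··b··> t0
Executing b from P (initial set {s0}):
  step 1 (b): {s1}
  — P admits the full trace.
Executing b from Q (initial set {t0}):
  step 1 (b): ∅ (Q stuck)

b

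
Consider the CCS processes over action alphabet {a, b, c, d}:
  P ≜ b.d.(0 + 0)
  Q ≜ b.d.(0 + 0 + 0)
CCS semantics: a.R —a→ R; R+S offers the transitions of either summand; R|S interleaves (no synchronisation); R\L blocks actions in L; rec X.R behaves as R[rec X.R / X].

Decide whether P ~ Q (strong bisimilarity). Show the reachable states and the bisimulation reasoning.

P's transition system — 3 states:
  s0 = b.d.(0 + 0) → —b→ s1
  s1 = d.(0 + 0) → —d→ s2
  s2 = 0 + 0 → stopped
Q's transition system — 3 states:
  t0 = b.d.(0 + 0 + 0) → —b→ t1
  t1 = d.(0 + 0 + 0) → —d→ t2
  t2 = 0 + 0 + 0 → stopped
Partition-refinement fixed point:
  B0 = {s0, t0}
  B1 = {s1, t1}
  B2 = {s2, t2}
s0 ∈ B0, t0 ∈ B0 → same block

YES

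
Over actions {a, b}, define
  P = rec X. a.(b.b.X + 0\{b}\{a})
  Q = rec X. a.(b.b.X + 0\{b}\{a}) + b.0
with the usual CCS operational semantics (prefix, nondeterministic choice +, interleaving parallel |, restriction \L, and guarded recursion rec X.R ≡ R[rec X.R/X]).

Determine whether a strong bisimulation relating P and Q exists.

not bisimilar

Reachable graph of P (3 states):
  s0 = rec X. a.(b.b.X + 0\{b}\{a}) ⊢ —a→ s1
  s1 = b.b.(rec X. a.(b.b.X + 0\{b}\{a})) + 0\{b}\{a} ⊢ —b→ s2
  s2 = b.(rec X. a.(b.b.X + 0\{b}\{a})) ⊢ —b→ s0
Reachable graph of Q (4 states):
  t0 = rec X. a.(b.b.X + 0\{b}\{a}) + b.0 ⊢ —a→ t1, —b→ t2
  t1 = b.b.(rec X. a.(b.b.X + 0\{b}\{a}) + b.0) + 0\{b}\{a} ⊢ —b→ t3
  t2 = 0 ⊢ deadlocked
  t3 = b.(rec X. a.(b.b.X + 0\{b}\{a}) + b.0) ⊢ —b→ t0
Coarsest stable partition (strong bisimilarity classes):
  B0 = {s0}
  B1 = {s1}
  B2 = {s2}
  B3 = {t0}
  B4 = {t1}
  B5 = {t3}
  B6 = {t2}
s0 ∈ B0, t0 ∈ B3 → different blocks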